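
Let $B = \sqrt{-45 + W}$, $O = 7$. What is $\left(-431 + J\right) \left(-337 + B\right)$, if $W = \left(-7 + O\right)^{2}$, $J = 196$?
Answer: $79195 - 705 i \sqrt{5} \approx 79195.0 - 1576.4 i$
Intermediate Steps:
$W = 0$ ($W = \left(-7 + 7\right)^{2} = 0^{2} = 0$)
$B = 3 i \sqrt{5}$ ($B = \sqrt{-45 + 0} = \sqrt{-45} = 3 i \sqrt{5} \approx 6.7082 i$)
$\left(-431 + J\right) \left(-337 + B\right) = \left(-431 + 196\right) \left(-337 + 3 i \sqrt{5}\right) = - 235 \left(-337 + 3 i \sqrt{5}\right) = 79195 - 705 i \sqrt{5}$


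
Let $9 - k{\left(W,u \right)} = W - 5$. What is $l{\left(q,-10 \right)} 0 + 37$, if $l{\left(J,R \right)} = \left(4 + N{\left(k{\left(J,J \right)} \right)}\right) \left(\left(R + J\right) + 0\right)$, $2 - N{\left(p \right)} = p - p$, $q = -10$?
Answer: $37$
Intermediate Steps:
$k{\left(W,u \right)} = 14 - W$ ($k{\left(W,u \right)} = 9 - \left(W - 5\right) = 9 - \left(-5 + W\right) = 14 - W$)
$N{\left(p \right)} = 2$ ($N{\left(p \right)} = 2 - \left(p - p\right) = 2 - 0 = 2 + 0 = 2$)
$l{\left(J,R \right)} = 6 J + 6 R$ ($l{\left(J,R \right)} = \left(4 + 2\right) \left(\left(R + J\right) + 0\right) = 6 \left(\left(J + R\right) + 0\right) = 6 \left(J + R\right) = 6 J + 6 R$)
$l{\left(q,-10 \right)} 0 + 37 = \left(6 \left(-10\right) + 6 \left(-10\right)\right) 0 + 37 = \left(-60 - 60\right) 0 + 37 = \left(-120\right) 0 + 37 = 0 + 37 = 37$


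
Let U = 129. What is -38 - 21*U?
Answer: -2747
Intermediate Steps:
-38 - 21*U = -38 - 21*129 = -38 - 2709 = -2747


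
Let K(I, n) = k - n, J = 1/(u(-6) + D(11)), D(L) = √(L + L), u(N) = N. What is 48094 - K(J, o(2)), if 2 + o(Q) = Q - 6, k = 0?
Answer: 48088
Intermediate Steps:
D(L) = √2*√L (D(L) = √(2*L) = √2*√L)
J = 1/(-6 + √22) (J = 1/(-6 + √2*√11) = 1/(-6 + √22) ≈ -0.76360)
o(Q) = -8 + Q (o(Q) = -2 + (Q - 6) = -2 + (-6 + Q) = -8 + Q)
K(I, n) = -n (K(I, n) = 0 - n = -n)
48094 - K(J, o(2)) = 48094 - (-1)*(-8 + 2) = 48094 - (-1)*(-6) = 48094 - 1*6 = 48094 - 6 = 48088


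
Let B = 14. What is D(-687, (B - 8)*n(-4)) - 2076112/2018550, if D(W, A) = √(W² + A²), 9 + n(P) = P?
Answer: -1038056/1009275 + 3*√53117 ≈ 690.38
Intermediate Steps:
n(P) = -9 + P
D(W, A) = √(A² + W²)
D(-687, (B - 8)*n(-4)) - 2076112/2018550 = √(((14 - 8)*(-9 - 4))² + (-687)²) - 2076112/2018550 = √((6*(-13))² + 471969) - 2076112*1/2018550 = √((-78)² + 471969) - 1038056/1009275 = √(6084 + 471969) - 1038056/1009275 = √478053 - 1038056/1009275 = 3*√53117 - 1038056/1009275 = -1038056/1009275 + 3*√53117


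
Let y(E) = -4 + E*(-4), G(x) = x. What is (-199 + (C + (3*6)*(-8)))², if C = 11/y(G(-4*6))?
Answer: 995087025/8464 ≈ 1.1757e+5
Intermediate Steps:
y(E) = -4 - 4*E
C = 11/92 (C = 11/(-4 - (-16)*6) = 11/(-4 - 4*(-24)) = 11/(-4 + 96) = 11/92 ≈ 0.11957)
(-199 + (C + (3*6)*(-8)))² = (-199 + (11/92 + (3*6)*(-8)))² = (-199 + (11/92 + 18*(-8)))² = (-199 + (11/92 - 144))² = (-199 - 13237/92)² = (-31545/92)² = 995087025/8464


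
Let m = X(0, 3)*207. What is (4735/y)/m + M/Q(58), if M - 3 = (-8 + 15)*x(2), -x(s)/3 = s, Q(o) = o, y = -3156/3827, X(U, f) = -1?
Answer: 512765311/18945468 ≈ 27.065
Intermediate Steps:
y = -3156/3827 (y = -3156*1/3827 = -3156/3827 ≈ -0.82467)
x(s) = -3*s
m = -207 (m = -1*207 = -207)
M = -39 (M = 3 + (-8 + 15)*(-3*2) = 3 + 7*(-6) = 3 - 42 = -39)
(4735/y)/m + M/Q(58) = (4735/(-3156/3827))/(-207) - 39/58 = (4735*(-3827/3156))*(-1/207) - 39*1/58 = -18120845/3156*(-1/207) - 39/58 = 18120845/653292 - 39/58 = 512765311/18945468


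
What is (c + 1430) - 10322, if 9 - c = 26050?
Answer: -34933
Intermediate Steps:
c = -26041 (c = 9 - 1*26050 = 9 - 26050 = -26041)
(c + 1430) - 10322 = (-26041 + 1430) - 10322 = -24611 - 10322 = -34933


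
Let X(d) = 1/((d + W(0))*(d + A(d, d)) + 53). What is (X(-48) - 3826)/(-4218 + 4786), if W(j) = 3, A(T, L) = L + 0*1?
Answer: -16731097/2483864 ≈ -6.7359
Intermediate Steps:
A(T, L) = L (A(T, L) = L + 0 = L)
X(d) = 1/(53 + 2*d*(3 + d)) (X(d) = 1/((d + 3)*(d + d) + 53) = 1/((3 + d)*(2*d) + 53) = 1/(2*d*(3 + d) + 53) = 1/(53 + 2*d*(3 + d)))
(X(-48) - 3826)/(-4218 + 4786) = (1/(53 + 2*(-48)**2 + 6*(-48)) - 3826)/(-4218 + 4786) = (1/(53 + 2*2304 - 288) - 3826)/568 = (1/(53 + 4608 - 288) - 3826)*(1/568) = (1/4373 - 3826)*(1/568) = -16731097/4373*1/568 = -16731097/2483864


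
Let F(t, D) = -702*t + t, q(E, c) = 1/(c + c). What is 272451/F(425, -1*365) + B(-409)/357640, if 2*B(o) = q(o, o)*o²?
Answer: -77975870777/85239917600 ≈ -0.91478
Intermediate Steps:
q(E, c) = 1/(2*c)
B(o) = o/4 (B(o) = ((1/(2*o))*o²)/2 = (o/2)/2 = o/4)
F(t, D) = -701*t
272451/F(425, -1*365) + B(-409)/357640 = 272451/((-701*425)) + ((¼)*(-409))/357640 = 272451/(-297925) - 409/4*1/357640 = 272451*(-1/297925) - 409/1430560 = -272451/297925 - 409/1430560 = -77975870777/85239917600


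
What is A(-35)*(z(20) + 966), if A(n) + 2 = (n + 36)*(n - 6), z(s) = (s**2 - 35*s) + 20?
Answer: -29498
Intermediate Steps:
z(s) = 20 + s**2 - 35*s
A(n) = -2 + (-6 + n)*(36 + n) (A(n) = -2 + (n + 36)*(n - 6) = -2 + (36 + n)*(-6 + n) = -2 + (-6 + n)*(36 + n))
A(-35)*(z(20) + 966) = (-218 + (-35)**2 + 30*(-35))*((20 + 20**2 - 35*20) + 966) = (-218 + 1225 - 1050)*((20 + 400 - 700) + 966) = -43*(-280 + 966) = -43*686 = -29498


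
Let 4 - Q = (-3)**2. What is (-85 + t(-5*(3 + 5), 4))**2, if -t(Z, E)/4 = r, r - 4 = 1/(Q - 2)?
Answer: 494209/49 ≈ 10086.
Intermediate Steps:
Q = -5 (Q = 4 - 1*(-3)**2 = 4 - 1*9 = 4 - 9 = -5)
r = 27/7 (r = 4 + 1/(-5 - 2) = 4 + 1/(-7) = 4 - 1/7 = 27/7 ≈ 3.8571)
t(Z, E) = -108/7 (t(Z, E) = -4*27/7 = -108/7)
(-85 + t(-5*(3 + 5), 4))**2 = (-85 - 108/7)**2 = (-703/7)**2 = 494209/49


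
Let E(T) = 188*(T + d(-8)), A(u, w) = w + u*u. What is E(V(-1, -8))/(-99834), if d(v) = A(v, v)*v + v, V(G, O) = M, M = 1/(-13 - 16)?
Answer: 1243150/1447593 ≈ 0.85877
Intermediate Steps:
M = -1/29 (M = 1/(-29) = -1/29 ≈ -0.034483)
A(u, w) = w + u**2
V(G, O) = -1/29
d(v) = v + v*(v + v**2) (d(v) = (v + v**2)*v + v = v*(v + v**2) + v = v + v*(v + v**2))
E(T) = -85728 + 188*T (E(T) = 188*(T - 8*(1 - 8 + (-8)**2)) = 188*(T - 8*(1 - 8 + 64)) = 188*(T - 8*57) = 188*(T - 456) = 188*(-456 + T) = -85728 + 188*T)
E(V(-1, -8))/(-99834) = (-85728 + 188*(-1/29))/(-99834) = (-85728 - 188/29)*(-1/99834) = -2486300/29*(-1/99834) = 1243150/1447593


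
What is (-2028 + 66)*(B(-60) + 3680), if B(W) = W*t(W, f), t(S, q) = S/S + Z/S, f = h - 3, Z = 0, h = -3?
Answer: -7102440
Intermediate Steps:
f = -6 (f = -3 - 3 = -6)
t(S, q) = 1 (t(S, q) = S/S + 0/S = 1 + 0 = 1)
B(W) = W (B(W) = W*1 = W)
(-2028 + 66)*(B(-60) + 3680) = (-2028 + 66)*(-60 + 3680) = -1962*3620 = -7102440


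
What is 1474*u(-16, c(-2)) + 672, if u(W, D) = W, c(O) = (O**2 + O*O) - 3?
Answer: -22912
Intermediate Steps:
c(O) = -3 + 2*O**2 (c(O) = (O**2 + O**2) - 3 = 2*O**2 - 3 = -3 + 2*O**2)
1474*u(-16, c(-2)) + 672 = 1474*(-16) + 672 = -23584 + 672 = -22912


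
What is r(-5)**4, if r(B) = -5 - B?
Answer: 0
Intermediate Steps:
r(-5)**4 = (-5 - 1*(-5))**4 = (-5 + 5)**4 = 0**4 = 0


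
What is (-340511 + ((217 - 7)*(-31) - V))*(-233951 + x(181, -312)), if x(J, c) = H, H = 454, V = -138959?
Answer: 48581852814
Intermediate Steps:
x(J, c) = 454
(-340511 + ((217 - 7)*(-31) - V))*(-233951 + x(181, -312)) = (-340511 + ((217 - 7)*(-31) - 1*(-138959)))*(-233951 + 454) = (-340511 + (210*(-31) + 138959))*(-233497) = (-340511 + (-6510 + 138959))*(-233497) = (-340511 + 132449)*(-233497) = -208062*(-233497) = 48581852814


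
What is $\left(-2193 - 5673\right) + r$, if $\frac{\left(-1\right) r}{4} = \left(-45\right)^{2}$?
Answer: $-15966$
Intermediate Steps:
$r = -8100$ ($r = - 4 \left(-45\right)^{2} = \left(-4\right) 2025 = -8100$)
$\left(-2193 - 5673\right) + r = \left(-2193 - 5673\right) - 8100 = -7866 - 8100 = -15966$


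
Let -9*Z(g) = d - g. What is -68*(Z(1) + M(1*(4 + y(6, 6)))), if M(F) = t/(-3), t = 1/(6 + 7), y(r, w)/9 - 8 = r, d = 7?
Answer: 612/13 ≈ 47.077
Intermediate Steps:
y(r, w) = 72 + 9*r
t = 1/13 ≈ 0.076923
Z(g) = -7/9 + g/9 (Z(g) = -(7 - g)/9 = -7/9 + g/9)
M(F) = -1/39 (M(F) = (1/13)/(-3) = (1/13)*(-⅓) = -1/39)
-68*(Z(1) + M(1*(4 + y(6, 6)))) = -68*((-7/9 + (⅑)*1) - 1/39) = -68*((-7/9 + ⅑) - 1/39) = -68*(-⅔ - 1/39) = -68*(-9/13) = 612/13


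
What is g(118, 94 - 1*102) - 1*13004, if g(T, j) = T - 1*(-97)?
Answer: -12789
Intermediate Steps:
g(T, j) = 97 + T (g(T, j) = T + 97 = 97 + T)
g(118, 94 - 1*102) - 1*13004 = (97 + 118) - 1*13004 = 215 - 13004 = -12789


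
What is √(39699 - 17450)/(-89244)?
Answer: -√22249/89244 ≈ -0.0016714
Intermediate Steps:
√(39699 - 17450)/(-89244) = √22249*(-1/89244) = -√22249/89244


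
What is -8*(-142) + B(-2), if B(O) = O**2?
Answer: 1140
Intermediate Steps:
-8*(-142) + B(-2) = -8*(-142) + (-2)**2 = 1136 + 4 = 1140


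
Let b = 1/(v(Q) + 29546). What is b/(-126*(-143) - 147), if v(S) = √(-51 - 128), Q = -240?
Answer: 29546/15600780657945 - I*√179/15600780657945 ≈ 1.8939e-9 - 8.5759e-13*I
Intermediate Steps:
v(S) = I*√179 (v(S) = √(-179) = I*√179)
b = 1/(29546 + I*√179) (b = 1/(I*√179 + 29546) = 1/(29546 + I*√179) ≈ 3.3846e-5 - 1.53e-8*I)
b/(-126*(-143) - 147) = (29546/872966295 - I*√179/872966295)/(-126*(-143) - 147) = (29546/872966295 - I*√179/872966295)/(18018 - 147) = (29546/872966295 - I*√179/872966295)/17871 = (29546/872966295 - I*√179/872966295)*(1/17871) = 29546/15600780657945 - I*√179/15600780657945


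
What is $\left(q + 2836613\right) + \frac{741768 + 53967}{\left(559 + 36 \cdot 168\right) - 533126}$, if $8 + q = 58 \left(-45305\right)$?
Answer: $\frac{109996921150}{526519} \approx 2.0891 \cdot 10^{5}$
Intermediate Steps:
$q = -2627698$ ($q = -8 + 58 \left(-45305\right) = -8 - 2627690 = -2627698$)
$\left(q + 2836613\right) + \frac{741768 + 53967}{\left(559 + 36 \cdot 168\right) - 533126} = \left(-2627698 + 2836613\right) + \frac{741768 + 53967}{\left(559 + 36 \cdot 168\right) - 533126} = 208915 + \frac{795735}{\left(559 + 6048\right) - 533126} = 208915 + \frac{795735}{6607 - 533126} = 208915 + \frac{795735}{-526519} = 208915 + 795735 \left(- \frac{1}{526519}\right) = 208915 - \frac{795735}{526519} = \frac{109996921150}{526519}$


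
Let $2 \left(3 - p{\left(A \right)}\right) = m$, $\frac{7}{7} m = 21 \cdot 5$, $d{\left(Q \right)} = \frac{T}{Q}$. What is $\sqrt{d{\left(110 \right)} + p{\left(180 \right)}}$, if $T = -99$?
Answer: $\frac{6 i \sqrt{35}}{5} \approx 7.0993 i$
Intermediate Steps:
$d{\left(Q \right)} = - \frac{99}{Q}$
$m = 105$ ($m = 21 \cdot 5 = 105$)
$p{\left(A \right)} = - \frac{99}{2}$ ($p{\left(A \right)} = 3 - \frac{105}{2} = - \frac{99}{2}$)
$\sqrt{d{\left(110 \right)} + p{\left(180 \right)}} = \sqrt{- \frac{99}{110} - \frac{99}{2}} = \sqrt{\left(-99\right) \frac{1}{110} - \frac{99}{2}} = \sqrt{- \frac{9}{10} - \frac{99}{2}} = \sqrt{- \frac{252}{5}} = \frac{6 i \sqrt{35}}{5}$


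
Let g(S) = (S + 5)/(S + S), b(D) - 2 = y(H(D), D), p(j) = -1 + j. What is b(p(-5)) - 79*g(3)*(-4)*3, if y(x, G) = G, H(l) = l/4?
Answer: 1260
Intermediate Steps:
H(l) = l/4 (H(l) = l*(¼) = l/4)
b(D) = 2 + D
g(S) = (5 + S)/(2*S) (g(S) = (5 + S)/((2*S)) = (5 + S)*(1/(2*S)) = (5 + S)/(2*S))
b(p(-5)) - 79*g(3)*(-4)*3 = (2 + (-1 - 5)) - 79*((½)*(5 + 3)/3)*(-4)*3 = (2 - 6) - 79*((½)*(⅓)*8)*(-4)*3 = -4 - 79*(4/3)*(-4)*3 = -4 - (-1264)*3/3 = -4 - 79*(-16) = -4 + 1264 = 1260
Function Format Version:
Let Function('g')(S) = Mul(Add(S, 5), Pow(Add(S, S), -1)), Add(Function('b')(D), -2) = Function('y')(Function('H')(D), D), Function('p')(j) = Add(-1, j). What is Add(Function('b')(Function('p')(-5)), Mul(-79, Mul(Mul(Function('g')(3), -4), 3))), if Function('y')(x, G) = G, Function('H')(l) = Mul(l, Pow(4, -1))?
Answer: 1260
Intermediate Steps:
Function('H')(l) = Mul(Rational(1, 4), l) (Function('H')(l) = Mul(l, Rational(1, 4)) = Mul(Rational(1, 4), l))
Function('b')(D) = Add(2, D)
Function('g')(S) = Mul(Rational(1, 2), Pow(S, -1), Add(5, S)) (Function('g')(S) = Mul(Add(5, S), Pow(Mul(2, S), -1)) = Mul(Add(5, S), Mul(Rational(1, 2), Pow(S, -1))) = Mul(Rational(1, 2), Pow(S, -1), Add(5, S)))
Add(Function('b')(Function('p')(-5)), Mul(-79, Mul(Mul(Function('g')(3), -4), 3))) = Add(Add(2, Add(-1, -5)), Mul(-79, Mul(Mul(Mul(Rational(1, 2), Pow(3, -1), Add(5, 3)), -4), 3))) = Add(Add(2, -6), Mul(-79, Mul(Mul(Mul(Rational(1, 2), Rational(1, 3), 8), -4), 3))) = Add(-4, Mul(-79, Mul(Mul(Rational(4, 3), -4), 3))) = Add(-4, Mul(-79, Mul(Rational(-16, 3), 3))) = Add(-4, Mul(-79, -16)) = Add(-4, 1264) = 1260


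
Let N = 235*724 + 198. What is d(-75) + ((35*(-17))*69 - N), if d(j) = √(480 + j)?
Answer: -211393 + 9*√5 ≈ -2.1137e+5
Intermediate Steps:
N = 170338 (N = 170140 + 198 = 170338)
d(-75) + ((35*(-17))*69 - N) = √(480 - 75) + ((35*(-17))*69 - 1*170338) = √405 + (-595*69 - 170338) = 9*√5 + (-41055 - 170338) = 9*√5 - 211393 = -211393 + 9*√5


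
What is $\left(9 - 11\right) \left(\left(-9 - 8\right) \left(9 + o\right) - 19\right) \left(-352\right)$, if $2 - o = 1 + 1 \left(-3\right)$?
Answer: $-168960$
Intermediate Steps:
$o = 4$ ($o = 2 - \left(1 + 1 \left(-3\right)\right) = 2 - \left(1 - 3\right) = 2 - -2 = 2 + 2 = 4$)
$\left(9 - 11\right) \left(\left(-9 - 8\right) \left(9 + o\right) - 19\right) \left(-352\right) = \left(9 - 11\right) \left(\left(-9 - 8\right) \left(9 + 4\right) - 19\right) \left(-352\right) = \left(9 - 11\right) \left(\left(-17\right) 13 - 19\right) \left(-352\right) = - 2 \left(-221 - 19\right) \left(-352\right) = \left(-2\right) \left(-240\right) \left(-352\right) = 480 \left(-352\right) = -168960$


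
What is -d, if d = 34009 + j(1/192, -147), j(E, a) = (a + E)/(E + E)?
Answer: -39795/2 ≈ -19898.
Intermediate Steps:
j(E, a) = (E + a)/(2*E) (j(E, a) = (E + a)/((2*E)) = (E + a)*(1/(2*E)) = (E + a)/(2*E))
d = 39795/2 (d = 34009 + (1/192 - 147)/(2*(1/192)) = 34009 + (½)*192*(-28223/192) = 34009 - 28223/2 = 39795/2 ≈ 19898.)
-d = -1*39795/2 = -39795/2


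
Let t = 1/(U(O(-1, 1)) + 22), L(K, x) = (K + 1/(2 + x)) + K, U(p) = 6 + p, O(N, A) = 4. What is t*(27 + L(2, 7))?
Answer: 35/36 ≈ 0.97222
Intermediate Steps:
L(K, x) = 1/(2 + x) + 2*K
t = 1/32 (t = 1/((6 + 4) + 22) = 1/(10 + 22) = 1/32 ≈ 0.031250)
t*(27 + L(2, 7)) = (27 + (1 + 4*2 + 2*2*7)/(2 + 7))/32 = (27 + (1 + 8 + 28)/9)/32 = (27 + (⅑)*37)/32 = (27 + 37/9)/32 = (1/32)*(280/9) = 35/36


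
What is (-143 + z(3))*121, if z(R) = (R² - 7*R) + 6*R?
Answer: -16577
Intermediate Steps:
z(R) = R² - R
(-143 + z(3))*121 = (-143 + 3*(-1 + 3))*121 = (-143 + 3*2)*121 = (-143 + 6)*121 = -137*121 = -16577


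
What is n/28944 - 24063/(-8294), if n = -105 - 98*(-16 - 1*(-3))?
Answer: 27160583/9233136 ≈ 2.9416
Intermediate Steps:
n = 1169 (n = -105 - 98*(-16 + 3) = -105 - 98*(-13) = -105 + 1274 = 1169)
n/28944 - 24063/(-8294) = 1169/28944 - 24063/(-8294) = 1169*(1/28944) - 24063*(-1/8294) = 1169/28944 + 1851/638 = 27160583/9233136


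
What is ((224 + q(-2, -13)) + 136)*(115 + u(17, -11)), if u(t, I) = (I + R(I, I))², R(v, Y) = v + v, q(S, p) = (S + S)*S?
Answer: 443072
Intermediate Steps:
q(S, p) = 2*S² (q(S, p) = (2*S)*S = 2*S²)
R(v, Y) = 2*v
u(t, I) = 9*I² (u(t, I) = (I + 2*I)² = (3*I)² = 9*I²)
((224 + q(-2, -13)) + 136)*(115 + u(17, -11)) = ((224 + 2*(-2)²) + 136)*(115 + 9*(-11)²) = ((224 + 2*4) + 136)*(115 + 9*121) = ((224 + 8) + 136)*(115 + 1089) = (232 + 136)*1204 = 368*1204 = 443072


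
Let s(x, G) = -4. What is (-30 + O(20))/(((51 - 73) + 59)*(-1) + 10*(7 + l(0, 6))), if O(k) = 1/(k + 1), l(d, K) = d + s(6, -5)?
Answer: 629/147 ≈ 4.2789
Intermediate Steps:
l(d, K) = -4 + d (l(d, K) = d - 4 = -4 + d)
O(k) = 1/(1 + k)
(-30 + O(20))/(((51 - 73) + 59)*(-1) + 10*(7 + l(0, 6))) = (-30 + 1/(1 + 20))/(((51 - 73) + 59)*(-1) + 10*(7 + (-4 + 0))) = (-30 + 1/21)/((-22 + 59)*(-1) + 10*(7 - 4)) = (-30 + 1/21)/(37*(-1) + 10*3) = -629/(21*(-37 + 30)) = -629/21/(-7) = -629/21*(-⅐) = 629/147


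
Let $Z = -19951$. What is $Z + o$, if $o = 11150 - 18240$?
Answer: $-27041$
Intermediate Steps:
$o = -7090$ ($o = 11150 - 18240 = -7090$)
$Z + o = -19951 - 7090 = -27041$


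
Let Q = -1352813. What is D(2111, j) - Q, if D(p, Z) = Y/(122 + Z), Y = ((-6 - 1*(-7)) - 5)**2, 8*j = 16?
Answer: 41937207/31 ≈ 1.3528e+6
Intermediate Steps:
j = 2 (j = (1/8)*16 = 2)
Y = 16 (Y = ((-6 + 7) - 5)**2 = (1 - 5)**2 = (-4)**2 = 16)
D(p, Z) = 16/(122 + Z)
D(2111, j) - Q = 16/(122 + 2) - 1*(-1352813) = 16/124 + 1352813 = 16*(1/124) + 1352813 = 4/31 + 1352813 = 41937207/31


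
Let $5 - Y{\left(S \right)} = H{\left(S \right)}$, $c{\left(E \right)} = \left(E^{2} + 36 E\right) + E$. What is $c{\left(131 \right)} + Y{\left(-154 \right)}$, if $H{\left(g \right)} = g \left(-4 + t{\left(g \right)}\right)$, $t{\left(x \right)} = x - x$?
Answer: $21397$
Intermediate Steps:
$c{\left(E \right)} = E^{2} + 37 E$
$t{\left(x \right)} = 0$
$H{\left(g \right)} = - 4 g$ ($H{\left(g \right)} = g \left(-4 + 0\right) = g \left(-4\right) = - 4 g$)
$Y{\left(S \right)} = 5 + 4 S$ ($Y{\left(S \right)} = 5 - - 4 S = 5 + 4 S$)
$c{\left(131 \right)} + Y{\left(-154 \right)} = 131 \left(37 + 131\right) + \left(5 + 4 \left(-154\right)\right) = 131 \cdot 168 + \left(5 - 616\right) = 22008 - 611 = 21397$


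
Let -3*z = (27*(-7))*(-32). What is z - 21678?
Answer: -23694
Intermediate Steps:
z = -2016 (z = -27*(-7)*(-32)/3 = -(-63)*(-32) = -⅓*6048 = -2016)
z - 21678 = -2016 - 21678 = -23694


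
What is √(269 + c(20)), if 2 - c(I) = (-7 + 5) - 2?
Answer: 5*√11 ≈ 16.583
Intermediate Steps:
c(I) = 6 (c(I) = 2 - ((-7 + 5) - 2) = 2 - (-2 - 2) = 2 - 1*(-4) = 2 + 4 = 6)
√(269 + c(20)) = √(269 + 6) = √275 = 5*√11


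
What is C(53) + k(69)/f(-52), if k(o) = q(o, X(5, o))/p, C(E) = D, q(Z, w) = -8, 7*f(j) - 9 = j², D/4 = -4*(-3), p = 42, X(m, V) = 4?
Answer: 390668/8139 ≈ 48.000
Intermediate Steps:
D = 48 (D = 4*(-4*(-3)) = 4*12 = 48)
f(j) = 9/7 + j²/7
C(E) = 48
k(o) = -4/21 (k(o) = -8/42 = -8*1/42 = -4/21)
C(53) + k(69)/f(-52) = 48 - 4/(21*(9/7 + (⅐)*(-52)²)) = 48 - 4/(21*(9/7 + (⅐)*2704)) = 48 - 4/(21*(9/7 + 2704/7)) = 48 - 4/(21*2713/7) = 48 - 4/21*7/2713 = 48 - 4/8139 = 390668/8139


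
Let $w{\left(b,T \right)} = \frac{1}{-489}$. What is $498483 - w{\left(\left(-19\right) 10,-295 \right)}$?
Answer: $\frac{243758188}{489} \approx 4.9848 \cdot 10^{5}$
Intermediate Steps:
$w{\left(b,T \right)} = - \frac{1}{489}$
$498483 - w{\left(\left(-19\right) 10,-295 \right)} = 498483 - - \frac{1}{489} = 498483 + \frac{1}{489} = \frac{243758188}{489}$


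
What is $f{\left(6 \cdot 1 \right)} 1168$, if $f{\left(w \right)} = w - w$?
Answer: $0$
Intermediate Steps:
$f{\left(w \right)} = 0$
$f{\left(6 \cdot 1 \right)} 1168 = 0 \cdot 1168 = 0$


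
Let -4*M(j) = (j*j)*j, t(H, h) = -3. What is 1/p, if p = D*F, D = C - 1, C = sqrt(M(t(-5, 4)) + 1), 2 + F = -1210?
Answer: -1/8181 - sqrt(31)/16362 ≈ -0.00046252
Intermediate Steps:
F = -1212 (F = -2 - 1210 = -1212)
M(j) = -j**3/4 (M(j) = -j*j*j/4 = -j**2*j/4 = -j**3/4)
C = sqrt(31)/2 (C = sqrt(-1/4*(-3)**3 + 1) = sqrt(-1/4*(-27) + 1) = sqrt(27/4 + 1) = sqrt(31/4) = sqrt(31)/2 ≈ 2.7839)
D = -1 + sqrt(31)/2 (D = sqrt(31)/2 - 1 = -1 + sqrt(31)/2 ≈ 1.7839)
p = 1212 - 606*sqrt(31) (p = (-1 + sqrt(31)/2)*(-1212) = 1212 - 606*sqrt(31) ≈ -2162.1)
1/p = 1/(1212 - 606*sqrt(31))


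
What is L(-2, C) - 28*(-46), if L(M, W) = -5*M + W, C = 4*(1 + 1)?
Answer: 1306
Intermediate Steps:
C = 8 (C = 4*2 = 8)
L(M, W) = W - 5*M
L(-2, C) - 28*(-46) = (8 - 5*(-2)) - 28*(-46) = (8 + 10) + 1288 = 18 + 1288 = 1306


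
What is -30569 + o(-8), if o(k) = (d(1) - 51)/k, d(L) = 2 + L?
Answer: -30563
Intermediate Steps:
o(k) = -48/k (o(k) = ((2 + 1) - 51)/k = (3 - 51)/k = -48/k)
-30569 + o(-8) = -30569 - 48/(-8) = -30569 - 48*(-⅛) = -30569 + 6 = -30563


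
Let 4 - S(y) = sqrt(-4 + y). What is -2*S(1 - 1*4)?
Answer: -8 + 2*I*sqrt(7) ≈ -8.0 + 5.2915*I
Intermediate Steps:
S(y) = 4 - sqrt(-4 + y)
-2*S(1 - 1*4) = -2*(4 - sqrt(-4 + (1 - 1*4))) = -2*(4 - sqrt(-4 + (1 - 4))) = -2*(4 - sqrt(-4 - 3)) = -2*(4 - sqrt(-7)) = -2*(4 - I*sqrt(7)) = -8 + 2*I*sqrt(7)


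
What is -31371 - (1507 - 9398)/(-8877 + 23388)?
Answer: -455216690/14511 ≈ -31370.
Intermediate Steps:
-31371 - (1507 - 9398)/(-8877 + 23388) = -31371 - (-7891)/14511 = -31371 - 1*(-7891/14511) = -31371 + 7891/14511 = -455216690/14511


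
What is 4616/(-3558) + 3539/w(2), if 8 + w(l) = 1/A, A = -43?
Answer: -90506381/204585 ≈ -442.39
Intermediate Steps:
w(l) = -345/43 (w(l) = -8 + 1/(-43) = -8 - 1/43 = -345/43)
4616/(-3558) + 3539/w(2) = 4616/(-3558) + 3539/(-345/43) = 4616*(-1/3558) + 3539*(-43/345) = -2308/1779 - 152177/345 = -90506381/204585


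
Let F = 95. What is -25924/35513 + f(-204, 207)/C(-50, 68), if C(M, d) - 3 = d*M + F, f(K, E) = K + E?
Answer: -85707587/117263926 ≈ -0.73090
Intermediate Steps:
f(K, E) = E + K
C(M, d) = 98 + M*d (C(M, d) = 3 + (d*M + 95) = 3 + (M*d + 95) = 3 + (95 + M*d) = 98 + M*d)
-25924/35513 + f(-204, 207)/C(-50, 68) = -25924/35513 + (207 - 204)/(98 - 50*68) = -25924*1/35513 + 3/(98 - 3400) = -25924/35513 + 3/(-3302) = -25924/35513 + 3*(-1/3302) = -25924/35513 - 3/3302 = -85707587/117263926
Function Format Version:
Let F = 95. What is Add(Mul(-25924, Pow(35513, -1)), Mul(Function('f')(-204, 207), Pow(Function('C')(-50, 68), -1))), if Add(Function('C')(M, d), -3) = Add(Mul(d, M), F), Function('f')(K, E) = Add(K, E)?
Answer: Rational(-85707587, 117263926) ≈ -0.73090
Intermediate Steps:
Function('f')(K, E) = Add(E, K)
Function('C')(M, d) = Add(98, Mul(M, d)) (Function('C')(M, d) = Add(3, Add(Mul(d, M), 95)) = Add(3, Add(Mul(M, d), 95)) = Add(3, Add(95, Mul(M, d))) = Add(98, Mul(M, d)))
Add(Mul(-25924, Pow(35513, -1)), Mul(Function('f')(-204, 207), Pow(Function('C')(-50, 68), -1))) = Add(Mul(-25924, Pow(35513, -1)), Mul(Add(207, -204), Pow(Add(98, Mul(-50, 68)), -1))) = Add(Mul(-25924, Rational(1, 35513)), Mul(3, Pow(Add(98, -3400), -1))) = Add(Rational(-25924, 35513), Mul(3, Pow(-3302, -1))) = Add(Rational(-25924, 35513), Mul(3, Rational(-1, 3302))) = Add(Rational(-25924, 35513), Rational(-3, 3302)) = Rational(-85707587, 117263926)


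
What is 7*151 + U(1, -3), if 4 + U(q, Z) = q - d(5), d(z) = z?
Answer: 1049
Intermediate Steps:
U(q, Z) = -9 + q (U(q, Z) = -4 + (q - 1*5) = -4 + (q - 5) = -4 + (-5 + q) = -9 + q)
7*151 + U(1, -3) = 7*151 + (-9 + 1) = 1057 - 8 = 1049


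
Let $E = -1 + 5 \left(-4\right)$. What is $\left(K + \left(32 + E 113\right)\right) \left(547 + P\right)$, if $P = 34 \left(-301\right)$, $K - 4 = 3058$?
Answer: $-6984327$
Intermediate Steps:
$K = 3062$ ($K = 4 + 3058 = 3062$)
$P = -10234$
$E = -21$ ($E = -1 - 20 = -21$)
$\left(K + \left(32 + E 113\right)\right) \left(547 + P\right) = \left(3062 + \left(32 - 2373\right)\right) \left(547 - 10234\right) = \left(3062 + \left(32 - 2373\right)\right) \left(-9687\right) = \left(3062 - 2341\right) \left(-9687\right) = 721 \left(-9687\right) = -6984327$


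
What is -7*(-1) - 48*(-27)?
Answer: 1303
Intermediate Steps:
-7*(-1) - 48*(-27) = 7 + 1296 = 1303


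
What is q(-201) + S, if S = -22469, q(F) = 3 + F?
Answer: -22667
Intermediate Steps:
q(-201) + S = (3 - 201) - 22469 = -198 - 22469 = -22667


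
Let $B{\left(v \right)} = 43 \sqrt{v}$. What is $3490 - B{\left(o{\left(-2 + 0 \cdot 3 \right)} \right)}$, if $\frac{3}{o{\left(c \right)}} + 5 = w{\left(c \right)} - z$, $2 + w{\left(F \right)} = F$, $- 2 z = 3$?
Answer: $3490 - \frac{43 i \sqrt{10}}{5} \approx 3490.0 - 27.196 i$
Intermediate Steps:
$z = - \frac{3}{2}$ ($z = \left(- \frac{1}{2}\right) 3 = - \frac{3}{2} \approx -1.5$)
$w{\left(F \right)} = -2 + F$
$o{\left(c \right)} = \frac{3}{- \frac{11}{2} + c}$ ($o{\left(c \right)} = \frac{3}{-5 + \left(\left(-2 + c\right) - - \frac{3}{2}\right)} = \frac{3}{-5 + \left(\left(-2 + c\right) + \frac{3}{2}\right)} = \frac{3}{-5 + \left(- \frac{1}{2} + c\right)} = \frac{3}{- \frac{11}{2} + c}$)
$3490 - B{\left(o{\left(-2 + 0 \cdot 3 \right)} \right)} = 3490 - 43 \sqrt{\frac{6}{-11 + 2 \left(-2 + 0 \cdot 3\right)}} = 3490 - 43 \sqrt{\frac{6}{-11 + 2 \left(-2 + 0\right)}} = 3490 - 43 \sqrt{\frac{6}{-11 + 2 \left(-2\right)}} = 3490 - 43 \sqrt{\frac{6}{-11 - 4}} = 3490 - 43 \sqrt{\frac{6}{-15}} = 3490 - 43 \sqrt{6 \left(- \frac{1}{15}\right)} = 3490 - 43 \sqrt{- \frac{2}{5}} = 3490 - 43 \frac{i \sqrt{10}}{5} = 3490 - \frac{43 i \sqrt{10}}{5}$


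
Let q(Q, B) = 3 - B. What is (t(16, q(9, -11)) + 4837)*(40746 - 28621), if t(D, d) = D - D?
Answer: 58648625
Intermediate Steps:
t(D, d) = 0
(t(16, q(9, -11)) + 4837)*(40746 - 28621) = (0 + 4837)*(40746 - 28621) = 4837*12125 = 58648625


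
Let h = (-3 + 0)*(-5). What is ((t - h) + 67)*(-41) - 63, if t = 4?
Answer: -2359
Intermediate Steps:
h = 15 (h = -3*(-5) = 15)
((t - h) + 67)*(-41) - 63 = ((4 - 1*15) + 67)*(-41) - 63 = ((4 - 15) + 67)*(-41) - 63 = (-11 + 67)*(-41) - 63 = 56*(-41) - 63 = -2296 - 63 = -2359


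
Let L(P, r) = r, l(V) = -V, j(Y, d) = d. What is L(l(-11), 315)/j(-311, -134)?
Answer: -315/134 ≈ -2.3507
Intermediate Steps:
L(l(-11), 315)/j(-311, -134) = 315/(-134) = 315*(-1/134) = -315/134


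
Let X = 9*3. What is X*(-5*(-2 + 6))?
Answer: -540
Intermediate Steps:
X = 27
X*(-5*(-2 + 6)) = 27*(-5*(-2 + 6)) = 27*(-5*4) = 27*(-20) = -540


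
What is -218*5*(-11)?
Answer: 11990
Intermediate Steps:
-218*5*(-11) = -1090*(-11) = 11990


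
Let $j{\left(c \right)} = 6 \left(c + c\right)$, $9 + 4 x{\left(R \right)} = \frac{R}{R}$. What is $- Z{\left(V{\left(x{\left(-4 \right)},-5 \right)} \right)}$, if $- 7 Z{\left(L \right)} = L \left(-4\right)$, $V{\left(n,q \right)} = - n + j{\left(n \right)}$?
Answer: $\frac{88}{7} \approx 12.571$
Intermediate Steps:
$x{\left(R \right)} = -2$ ($x{\left(R \right)} = - \frac{9}{4} + \frac{R \frac{1}{R}}{4} = - \frac{9}{4} + \frac{1}{4} \cdot 1 = - \frac{9}{4} + \frac{1}{4} = -2$)
$j{\left(c \right)} = 12 c$ ($j{\left(c \right)} = 6 \cdot 2 c = 12 c$)
$V{\left(n,q \right)} = 11 n$ ($V{\left(n,q \right)} = - n + 12 n = 11 n$)
$Z{\left(L \right)} = \frac{4 L}{7}$ ($Z{\left(L \right)} = - \frac{L \left(-4\right)}{7} = - \frac{\left(-4\right) L}{7} = \frac{4 L}{7}$)
$- Z{\left(V{\left(x{\left(-4 \right)},-5 \right)} \right)} = - \frac{4 \cdot 11 \left(-2\right)}{7} = - \frac{4 \left(-22\right)}{7} = \left(-1\right) \left(- \frac{88}{7}\right) = \frac{88}{7}$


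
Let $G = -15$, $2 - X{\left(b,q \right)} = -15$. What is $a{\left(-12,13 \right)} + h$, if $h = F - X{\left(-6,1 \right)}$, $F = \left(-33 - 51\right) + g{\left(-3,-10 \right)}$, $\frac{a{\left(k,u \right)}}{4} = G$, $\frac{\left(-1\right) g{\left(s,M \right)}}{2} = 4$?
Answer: $-169$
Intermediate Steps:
$X{\left(b,q \right)} = 17$ ($X{\left(b,q \right)} = 2 - -15 = 2 + 15 = 17$)
$g{\left(s,M \right)} = -8$ ($g{\left(s,M \right)} = \left(-2\right) 4 = -8$)
$a{\left(k,u \right)} = -60$ ($a{\left(k,u \right)} = 4 \left(-15\right) = -60$)
$F = -92$ ($F = \left(-33 - 51\right) - 8 = -84 - 8 = -92$)
$h = -109$ ($h = -92 - 17 = -109$)
$a{\left(-12,13 \right)} + h = -60 - 109 = -169$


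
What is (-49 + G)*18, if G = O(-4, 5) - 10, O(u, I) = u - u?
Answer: -1062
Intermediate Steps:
O(u, I) = 0
G = -10 (G = 0 - 10 = -10)
(-49 + G)*18 = (-49 - 10)*18 = -59*18 = -1062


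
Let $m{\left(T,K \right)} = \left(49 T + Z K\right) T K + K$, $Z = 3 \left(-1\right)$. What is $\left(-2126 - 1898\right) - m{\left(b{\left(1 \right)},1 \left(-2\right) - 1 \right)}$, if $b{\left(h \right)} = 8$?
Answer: $5603$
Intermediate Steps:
$Z = -3$
$m{\left(T,K \right)} = K + K T \left(- 3 K + 49 T\right)$ ($m{\left(T,K \right)} = \left(49 T - 3 K\right) T K + K = \left(- 3 K + 49 T\right) T K + K = T \left(- 3 K + 49 T\right) K + K = K T \left(- 3 K + 49 T\right) + K = K + K T \left(- 3 K + 49 T\right)$)
$\left(-2126 - 1898\right) - m{\left(b{\left(1 \right)},1 \left(-2\right) - 1 \right)} = \left(-2126 - 1898\right) - \left(1 \left(-2\right) - 1\right) \left(1 + 49 \cdot 8^{2} - 3 \left(1 \left(-2\right) - 1\right) 8\right) = \left(-2126 - 1898\right) - \left(-2 - 1\right) \left(1 + 49 \cdot 64 - 3 \left(-2 - 1\right) 8\right) = -4024 - - 3 \left(1 + 3136 - \left(-9\right) 8\right) = -4024 - - 3 \left(1 + 3136 + 72\right) = -4024 - \left(-3\right) 3209 = -4024 - -9627 = -4024 + 9627 = 5603$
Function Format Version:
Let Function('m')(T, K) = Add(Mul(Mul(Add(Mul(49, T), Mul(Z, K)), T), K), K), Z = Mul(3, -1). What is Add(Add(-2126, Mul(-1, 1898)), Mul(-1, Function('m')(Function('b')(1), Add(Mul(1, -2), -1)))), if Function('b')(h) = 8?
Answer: 5603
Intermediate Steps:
Z = -3
Function('m')(T, K) = Add(K, Mul(K, T, Add(Mul(-3, K), Mul(49, T)))) (Function('m')(T, K) = Add(Mul(Mul(Add(Mul(49, T), Mul(-3, K)), T), K), K) = Add(Mul(Mul(Add(Mul(-3, K), Mul(49, T)), T), K), K) = Add(Mul(Mul(T, Add(Mul(-3, K), Mul(49, T))), K), K) = Add(Mul(K, T, Add(Mul(-3, K), Mul(49, T))), K) = Add(K, Mul(K, T, Add(Mul(-3, K), Mul(49, T)))))
Add(Add(-2126, Mul(-1, 1898)), Mul(-1, Function('m')(Function('b')(1), Add(Mul(1, -2), -1)))) = Add(Add(-2126, Mul(-1, 1898)), Mul(-1, Mul(Add(Mul(1, -2), -1), Add(1, Mul(49, Pow(8, 2)), Mul(-3, Add(Mul(1, -2), -1), 8))))) = Add(Add(-2126, -1898), Mul(-1, Mul(Add(-2, -1), Add(1, Mul(49, 64), Mul(-3, Add(-2, -1), 8))))) = Add(-4024, Mul(-1, Mul(-3, Add(1, 3136, Mul(-3, -3, 8))))) = Add(-4024, Mul(-1, Mul(-3, Add(1, 3136, 72)))) = Add(-4024, Mul(-1, Mul(-3, 3209))) = Add(-4024, Mul(-1, -9627)) = Add(-4024, 9627) = 5603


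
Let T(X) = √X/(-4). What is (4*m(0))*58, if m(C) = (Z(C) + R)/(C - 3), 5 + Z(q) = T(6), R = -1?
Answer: 464 + 58*√6/3 ≈ 511.36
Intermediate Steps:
T(X) = -√X/4
Z(q) = -5 - √6/4
m(C) = (-6 - √6/4)/(-3 + C) (m(C) = ((-5 - √6/4) - 1)/(C - 3) = (-6 - √6/4)/(-3 + C))
(4*m(0))*58 = (4*((-24 - √6)/(4*(-3 + 0))))*58 = (4*((¼)*(-24 - √6)/(-3)))*58 = (4*((¼)*(-⅓)*(-24 - √6)))*58 = (4*(2 + √6/12))*58 = (8 + √6/3)*58 = 464 + 58*√6/3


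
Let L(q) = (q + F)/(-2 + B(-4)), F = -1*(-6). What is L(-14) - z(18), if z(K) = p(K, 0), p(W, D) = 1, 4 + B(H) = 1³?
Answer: ⅗ ≈ 0.60000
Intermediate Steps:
B(H) = -3 (B(H) = -4 + 1³ = -4 + 1 = -3)
F = 6
z(K) = 1
L(q) = -6/5 - q/5 (L(q) = (q + 6)/(-2 - 3) = (6 + q)/(-5) = (6 + q)*(-⅕) = -6/5 - q/5)
L(-14) - z(18) = (-6/5 - ⅕*(-14)) - 1*1 = (-6/5 + 14/5) - 1 = 8/5 - 1 = ⅗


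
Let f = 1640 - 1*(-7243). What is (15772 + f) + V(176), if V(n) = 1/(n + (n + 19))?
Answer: 9147006/371 ≈ 24655.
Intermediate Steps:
f = 8883 (f = 1640 + 7243 = 8883)
V(n) = 1/(19 + 2*n) (V(n) = 1/(n + (19 + n)) = 1/(19 + 2*n))
(15772 + f) + V(176) = (15772 + 8883) + 1/(19 + 2*176) = 24655 + 1/(19 + 352) = 24655 + 1/371 = 9147006/371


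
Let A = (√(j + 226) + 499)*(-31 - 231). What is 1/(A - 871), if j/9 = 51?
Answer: -131609/17273907741 + 262*√685/17273907741 ≈ -7.2220e-6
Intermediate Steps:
j = 459 (j = 9*51 = 459)
A = -130738 - 262*√685 (A = (√(459 + 226) + 499)*(-31 - 231) = (√685 + 499)*(-262) = (499 + √685)*(-262) = -130738 - 262*√685 ≈ -1.3760e+5)
1/(A - 871) = 1/((-130738 - 262*√685) - 871) = 1/(-131609 - 262*√685)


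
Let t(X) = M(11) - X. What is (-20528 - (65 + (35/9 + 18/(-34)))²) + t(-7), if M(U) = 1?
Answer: -589743361/23409 ≈ -25193.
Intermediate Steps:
t(X) = 1 - X
(-20528 - (65 + (35/9 + 18/(-34)))²) + t(-7) = (-20528 - (65 + (35/9 + 18/(-34)))²) + (1 - 1*(-7)) = (-20528 - (65 + (35*(⅑) + 18*(-1/34)))²) + (1 + 7) = (-20528 - (65 + (35/9 - 9/17))²) + 8 = (-20528 - (65 + 514/153)²) + 8 = (-20528 - (10459/153)²) + 8 = (-20528 - 1*109390681/23409) + 8 = (-20528 - 109390681/23409) + 8 = -589930633/23409 + 8 = -589743361/23409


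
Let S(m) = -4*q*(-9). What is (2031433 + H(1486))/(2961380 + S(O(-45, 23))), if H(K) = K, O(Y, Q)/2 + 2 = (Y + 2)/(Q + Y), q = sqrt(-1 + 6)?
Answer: 301012283411/438488574896 - 18296271*sqrt(5)/2192442874480 ≈ 0.68646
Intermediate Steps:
q = sqrt(5) ≈ 2.2361
O(Y, Q) = -4 + 2*(2 + Y)/(Q + Y) (O(Y, Q) = -4 + 2*((Y + 2)/(Q + Y)) = -4 + 2*((2 + Y)/(Q + Y)) = -4 + 2*(2 + Y)/(Q + Y))
S(m) = 36*sqrt(5) (S(m) = -4*sqrt(5)*(-9) = 36*sqrt(5))
(2031433 + H(1486))/(2961380 + S(O(-45, 23))) = (2031433 + 1486)/(2961380 + 36*sqrt(5)) = 2032919/(2961380 + 36*sqrt(5))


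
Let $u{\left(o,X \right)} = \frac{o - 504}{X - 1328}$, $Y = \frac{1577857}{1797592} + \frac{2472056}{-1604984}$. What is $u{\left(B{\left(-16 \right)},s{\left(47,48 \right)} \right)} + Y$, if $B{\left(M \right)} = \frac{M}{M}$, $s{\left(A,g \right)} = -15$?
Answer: $- \frac{139460579863471}{484337236652888} \approx -0.28794$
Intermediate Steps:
$B{\left(M \right)} = 1$
$Y = - \frac{238914106233}{360638299816}$ ($Y = 1577857 \cdot \frac{1}{1797592} + 2472056 \left(- \frac{1}{1604984}\right) = \frac{1577857}{1797592} - \frac{309007}{200623} = - \frac{238914106233}{360638299816} \approx -0.66248$)
$u{\left(o,X \right)} = \frac{-504 + o}{-1328 + X}$
$u{\left(B{\left(-16 \right)},s{\left(47,48 \right)} \right)} + Y = \frac{-504 + 1}{-1328 - 15} - \frac{238914106233}{360638299816} = \frac{1}{-1343} \left(-503\right) - \frac{238914106233}{360638299816} = \left(- \frac{1}{1343}\right) \left(-503\right) - \frac{238914106233}{360638299816} = \frac{503}{1343} - \frac{238914106233}{360638299816} = - \frac{139460579863471}{484337236652888}$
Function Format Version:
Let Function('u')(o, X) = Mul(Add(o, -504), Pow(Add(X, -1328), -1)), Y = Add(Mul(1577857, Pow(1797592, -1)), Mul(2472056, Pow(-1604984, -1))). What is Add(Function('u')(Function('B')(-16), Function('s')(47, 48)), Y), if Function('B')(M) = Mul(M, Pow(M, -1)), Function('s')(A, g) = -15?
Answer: Rational(-139460579863471, 484337236652888) ≈ -0.28794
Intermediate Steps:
Function('B')(M) = 1
Y = Rational(-238914106233, 360638299816) (Y = Add(Mul(1577857, Rational(1, 1797592)), Mul(2472056, Rational(-1, 1604984))) = Add(Rational(1577857, 1797592), Rational(-309007, 200623)) = Rational(-238914106233, 360638299816) ≈ -0.66248)
Function('u')(o, X) = Mul(Pow(Add(-1328, X), -1), Add(-504, o)) (Function('u')(o, X) = Mul(Add(-504, o), Pow(Add(-1328, X), -1)) = Mul(Pow(Add(-1328, X), -1), Add(-504, o)))
Add(Function('u')(Function('B')(-16), Function('s')(47, 48)), Y) = Add(Mul(Pow(Add(-1328, -15), -1), Add(-504, 1)), Rational(-238914106233, 360638299816)) = Add(Mul(Pow(-1343, -1), -503), Rational(-238914106233, 360638299816)) = Add(Mul(Rational(-1, 1343), -503), Rational(-238914106233, 360638299816)) = Add(Rational(503, 1343), Rational(-238914106233, 360638299816)) = Rational(-139460579863471, 484337236652888)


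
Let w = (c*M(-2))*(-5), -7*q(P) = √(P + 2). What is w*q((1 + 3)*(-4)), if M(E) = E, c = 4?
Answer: -40*I*√14/7 ≈ -21.381*I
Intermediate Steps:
q(P) = -√(2 + P)/7 (q(P) = -√(P + 2)/7 = -√(2 + P)/7)
w = 40 (w = (4*(-2))*(-5) = -8*(-5) = 40)
w*q((1 + 3)*(-4)) = 40*(-√(2 + (1 + 3)*(-4))/7) = 40*(-√(2 + 4*(-4))/7) = 40*(-√(2 - 16)/7) = 40*(-I*√14/7) = -40*I*√14/7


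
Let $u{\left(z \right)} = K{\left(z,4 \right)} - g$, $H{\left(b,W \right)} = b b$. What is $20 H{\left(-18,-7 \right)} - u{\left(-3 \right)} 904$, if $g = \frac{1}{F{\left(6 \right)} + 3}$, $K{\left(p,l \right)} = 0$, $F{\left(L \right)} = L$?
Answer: $\frac{59224}{9} \approx 6580.4$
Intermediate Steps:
$H{\left(b,W \right)} = b^{2}$
$g = \frac{1}{9}$ ($g = \frac{1}{6 + 3} = \frac{1}{9} \approx 0.11111$)
$u{\left(z \right)} = - \frac{1}{9}$ ($u{\left(z \right)} = 0 - \frac{1}{9} = - \frac{1}{9}$)
$20 H{\left(-18,-7 \right)} - u{\left(-3 \right)} 904 = 20 \left(-18\right)^{2} - \left(- \frac{1}{9}\right) 904 = 20 \cdot 324 - - \frac{904}{9} = 6480 + \frac{904}{9} = \frac{59224}{9}$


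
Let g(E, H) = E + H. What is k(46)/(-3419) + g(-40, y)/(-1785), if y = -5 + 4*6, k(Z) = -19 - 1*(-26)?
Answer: 2824/290615 ≈ 0.0097173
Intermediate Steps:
k(Z) = 7 (k(Z) = -19 + 26 = 7)
y = 19 (y = -5 + 24 = 19)
k(46)/(-3419) + g(-40, y)/(-1785) = 7/(-3419) + (-40 + 19)/(-1785) = 7*(-1/3419) - 21*(-1/1785) = -7/3419 + 1/85 = 2824/290615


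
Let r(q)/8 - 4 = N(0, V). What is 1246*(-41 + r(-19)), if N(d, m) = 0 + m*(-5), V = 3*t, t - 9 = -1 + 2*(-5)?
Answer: 287826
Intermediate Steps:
t = -2 (t = 9 + (-1 + 2*(-5)) = 9 + (-1 - 10) = 9 - 11 = -2)
V = -6 (V = 3*(-2) = -6)
N(d, m) = -5*m (N(d, m) = 0 - 5*m = -5*m)
r(q) = 272 (r(q) = 32 + 8*(-5*(-6)) = 32 + 8*30 = 32 + 240 = 272)
1246*(-41 + r(-19)) = 1246*(-41 + 272) = 1246*231 = 287826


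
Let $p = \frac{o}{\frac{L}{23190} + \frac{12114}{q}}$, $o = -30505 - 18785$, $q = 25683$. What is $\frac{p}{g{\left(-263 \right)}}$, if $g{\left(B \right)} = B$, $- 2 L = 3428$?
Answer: $\frac{4892761745550}{10384248079} \approx 471.17$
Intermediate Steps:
$L = -1714$ ($L = \left(- \frac{1}{2}\right) 3428 = -1714$)
$o = -49290$ ($o = -30505 - 18785 = -49290$)
$p = - \frac{4892761745550}{39483833}$ ($p = - \frac{49290}{- \frac{1714}{23190} + \frac{12114}{25683}} = - \frac{49290}{\left(-1714\right) \frac{1}{23190} + 12114 \cdot \frac{1}{25683}} = - \frac{49290}{- \frac{857}{11595} + \frac{4038}{8561}} = - \frac{49290}{\frac{39483833}{99264795}} = \left(-49290\right) \frac{99264795}{39483833} = - \frac{4892761745550}{39483833} \approx -1.2392 \cdot 10^{5}$)
$\frac{p}{g{\left(-263 \right)}} = - \frac{4892761745550}{39483833 \left(-263\right)} = \left(- \frac{4892761745550}{39483833}\right) \left(- \frac{1}{263}\right) = \frac{4892761745550}{10384248079}$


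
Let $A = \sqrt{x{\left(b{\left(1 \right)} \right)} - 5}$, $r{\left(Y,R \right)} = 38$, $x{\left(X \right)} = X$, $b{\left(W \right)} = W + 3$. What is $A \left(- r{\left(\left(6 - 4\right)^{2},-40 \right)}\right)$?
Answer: $- 38 i \approx - 38.0 i$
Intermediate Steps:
$b{\left(W \right)} = 3 + W$
$A = i$ ($A = \sqrt{\left(3 + 1\right) - 5} = \sqrt{4 - 5} = \sqrt{-1} = i \approx 1.0 i$)
$A \left(- r{\left(\left(6 - 4\right)^{2},-40 \right)}\right) = i \left(\left(-1\right) 38\right) = i \left(-38\right) = - 38 i$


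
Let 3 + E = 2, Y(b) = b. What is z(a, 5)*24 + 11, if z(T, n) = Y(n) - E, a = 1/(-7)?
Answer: 155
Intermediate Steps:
E = -1 (E = -3 + 2 = -1)
a = -⅐ ≈ -0.14286
z(T, n) = 1 + n (z(T, n) = n - 1*(-1) = n + 1 = 1 + n)
z(a, 5)*24 + 11 = (1 + 5)*24 + 11 = 6*24 + 11 = 144 + 11 = 155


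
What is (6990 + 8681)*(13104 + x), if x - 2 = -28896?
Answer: -247445090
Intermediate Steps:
x = -28894 (x = 2 - 28896 = -28894)
(6990 + 8681)*(13104 + x) = (6990 + 8681)*(13104 - 28894) = 15671*(-15790) = -247445090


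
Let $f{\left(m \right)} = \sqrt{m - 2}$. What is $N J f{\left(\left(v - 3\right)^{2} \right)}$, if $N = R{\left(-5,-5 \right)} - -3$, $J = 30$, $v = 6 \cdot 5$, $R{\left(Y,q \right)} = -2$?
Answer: $30 \sqrt{727} \approx 808.89$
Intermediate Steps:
$v = 30$
$f{\left(m \right)} = \sqrt{-2 + m}$
$N = 1$ ($N = -2 - -3 = -2 + 3 = 1$)
$N J f{\left(\left(v - 3\right)^{2} \right)} = 1 \cdot 30 \sqrt{-2 + \left(30 - 3\right)^{2}} = 30 \sqrt{-2 + 27^{2}} = 30 \sqrt{-2 + 729} = 30 \sqrt{727}$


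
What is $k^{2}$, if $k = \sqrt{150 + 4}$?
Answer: $154$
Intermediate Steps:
$k = \sqrt{154} \approx 12.41$
$k^{2} = \left(\sqrt{154}\right)^{2} = 154$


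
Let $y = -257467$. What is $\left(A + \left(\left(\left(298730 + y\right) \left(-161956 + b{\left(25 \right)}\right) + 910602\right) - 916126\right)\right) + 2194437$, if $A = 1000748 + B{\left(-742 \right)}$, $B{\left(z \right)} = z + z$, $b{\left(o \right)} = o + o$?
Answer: $-6677539101$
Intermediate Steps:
$b{\left(o \right)} = 2 o$
$B{\left(z \right)} = 2 z$
$A = 999264$ ($A = 1000748 + 2 \left(-742\right) = 1000748 - 1484 = 999264$)
$\left(A + \left(\left(\left(298730 + y\right) \left(-161956 + b{\left(25 \right)}\right) + 910602\right) - 916126\right)\right) + 2194437 = \left(999264 + \left(\left(\left(298730 - 257467\right) \left(-161956 + 2 \cdot 25\right) + 910602\right) - 916126\right)\right) + 2194437 = \left(999264 + \left(\left(41263 \left(-161956 + 50\right) + 910602\right) - 916126\right)\right) + 2194437 = \left(999264 + \left(\left(41263 \left(-161906\right) + 910602\right) - 916126\right)\right) + 2194437 = \left(999264 + \left(\left(-6680727278 + 910602\right) - 916126\right)\right) + 2194437 = \left(999264 - 6680732802\right) + 2194437 = -6679733538 + 2194437 = -6677539101$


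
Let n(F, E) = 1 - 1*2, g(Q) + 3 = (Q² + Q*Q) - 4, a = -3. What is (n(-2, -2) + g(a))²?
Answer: 100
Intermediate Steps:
g(Q) = -7 + 2*Q² (g(Q) = -3 + ((Q² + Q*Q) - 4) = -3 + ((Q² + Q²) - 4) = -3 + (2*Q² - 4) = -3 + (-4 + 2*Q²) = -7 + 2*Q²)
n(F, E) = -1 (n(F, E) = 1 - 2 = -1)
(n(-2, -2) + g(a))² = (-1 + (-7 + 2*(-3)²))² = (-1 + (-7 + 2*9))² = (-1 + (-7 + 18))² = (-1 + 11)² = 10² = 100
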